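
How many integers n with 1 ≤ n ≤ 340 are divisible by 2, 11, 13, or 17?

By inclusion–exclusion:
floor(340/2) + floor(340/11) + floor(340/13) + floor(340/17) − floor(340/22) − floor(340/26) − floor(340/34) − floor(340/143) − floor(340/187) − floor(340/221) + floor(340/286) + floor(340/374) + floor(340/442) + floor(340/2431) − floor(340/4862) = 170 + 30 + 26 + 20 − 15 − 13 − 10 − 2 − 1 − 1 + 1 + 0 + 0 + 0 − 0 = 205

205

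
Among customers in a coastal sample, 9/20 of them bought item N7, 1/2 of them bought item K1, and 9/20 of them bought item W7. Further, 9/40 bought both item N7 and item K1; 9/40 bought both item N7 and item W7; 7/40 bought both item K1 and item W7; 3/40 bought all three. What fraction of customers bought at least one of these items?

17/20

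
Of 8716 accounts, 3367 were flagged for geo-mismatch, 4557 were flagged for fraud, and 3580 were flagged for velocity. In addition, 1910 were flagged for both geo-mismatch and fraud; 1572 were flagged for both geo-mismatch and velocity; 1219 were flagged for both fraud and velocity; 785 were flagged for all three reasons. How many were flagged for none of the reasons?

|at least one| = 3367 + 4557 + 3580 − 1910 − 1572 − 1219 + 785 = 7588
None: 8716 − 7588 = 1128

1128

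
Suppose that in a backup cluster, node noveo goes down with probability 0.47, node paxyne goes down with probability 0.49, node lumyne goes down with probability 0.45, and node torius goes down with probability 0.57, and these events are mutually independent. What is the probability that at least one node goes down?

0.93607405

P(none) = (1 − 0.47) × (1 − 0.49) × (1 − 0.45) × (1 − 0.57) = 0.53 × 0.51 × 0.55 × 0.43 = 0.06392595
P(at least one) = 1 − 0.06392595 = 0.93607405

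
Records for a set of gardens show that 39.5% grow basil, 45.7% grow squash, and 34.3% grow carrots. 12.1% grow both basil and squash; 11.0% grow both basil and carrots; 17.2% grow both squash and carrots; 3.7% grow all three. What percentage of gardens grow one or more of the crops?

82.9%

Using inclusion–exclusion:
P(≥1) = 39.5 + 45.7 + 34.3 − 12.1 − 11.0 − 17.2 + 3.7 = 82.9%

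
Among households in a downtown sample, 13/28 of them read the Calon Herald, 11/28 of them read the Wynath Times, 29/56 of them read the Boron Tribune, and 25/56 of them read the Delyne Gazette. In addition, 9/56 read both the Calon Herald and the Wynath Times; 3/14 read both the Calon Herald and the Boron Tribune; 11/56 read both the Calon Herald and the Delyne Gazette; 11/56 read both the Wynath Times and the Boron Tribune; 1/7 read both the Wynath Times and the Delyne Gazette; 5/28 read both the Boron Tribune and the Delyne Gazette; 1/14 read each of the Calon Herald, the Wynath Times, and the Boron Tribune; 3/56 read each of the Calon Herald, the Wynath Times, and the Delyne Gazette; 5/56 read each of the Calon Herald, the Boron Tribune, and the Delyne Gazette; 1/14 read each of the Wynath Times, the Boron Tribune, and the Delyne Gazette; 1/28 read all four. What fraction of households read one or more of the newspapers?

55/56

Inclusion–exclusion gives
P(union) = 13/28 + 11/28 + 29/56 + 25/56 − 9/56 − 3/14 − 11/56 − 11/56 − 1/7 − 5/28 + 1/14 + 3/56 + 5/56 + 1/14 − 1/28 = 55/56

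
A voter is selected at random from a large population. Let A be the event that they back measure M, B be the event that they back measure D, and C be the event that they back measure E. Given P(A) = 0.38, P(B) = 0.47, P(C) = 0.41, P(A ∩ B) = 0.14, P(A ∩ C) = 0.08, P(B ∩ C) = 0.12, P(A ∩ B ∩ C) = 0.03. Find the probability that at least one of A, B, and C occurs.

0.95

P(A ∪ B ∪ C) = 0.38 + 0.47 + 0.41 − 0.14 − 0.08 − 0.12 + 0.03 = 0.95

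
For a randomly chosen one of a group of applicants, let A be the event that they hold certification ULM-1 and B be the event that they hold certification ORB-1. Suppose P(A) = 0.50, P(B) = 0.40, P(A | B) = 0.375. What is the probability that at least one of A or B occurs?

P(A ∩ B) = P(B)·P(A|B) = 0.40 × 0.375 = 0.15
By inclusion-exclusion,
P(A ∪ B) = 0.50 + 0.40 − 0.15 = 0.75

0.75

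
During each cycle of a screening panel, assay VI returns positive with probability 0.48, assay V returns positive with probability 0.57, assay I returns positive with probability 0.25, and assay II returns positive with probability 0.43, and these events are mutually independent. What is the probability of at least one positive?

P(none) = (1 − 0.48) × (1 − 0.57) × (1 − 0.25) × (1 − 0.43) = 0.52 × 0.43 × 0.75 × 0.57 = 0.095589
P(at least one) = 1 − 0.095589 = 0.904411

0.904411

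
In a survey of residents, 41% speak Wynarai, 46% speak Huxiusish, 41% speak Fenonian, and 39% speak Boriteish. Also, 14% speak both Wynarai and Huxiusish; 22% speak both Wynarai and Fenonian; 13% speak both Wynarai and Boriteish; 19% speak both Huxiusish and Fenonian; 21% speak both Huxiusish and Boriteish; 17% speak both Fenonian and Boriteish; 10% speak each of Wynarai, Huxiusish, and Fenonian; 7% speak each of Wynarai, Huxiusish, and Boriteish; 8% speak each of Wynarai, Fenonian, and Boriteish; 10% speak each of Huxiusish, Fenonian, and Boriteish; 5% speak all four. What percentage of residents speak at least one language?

By inclusion-exclusion,
P(≥1) = 41 + 46 + 41 + 39 − 14 − 22 − 13 − 19 − 21 − 17 + 10 + 7 + 8 + 10 − 5 = 91%

91%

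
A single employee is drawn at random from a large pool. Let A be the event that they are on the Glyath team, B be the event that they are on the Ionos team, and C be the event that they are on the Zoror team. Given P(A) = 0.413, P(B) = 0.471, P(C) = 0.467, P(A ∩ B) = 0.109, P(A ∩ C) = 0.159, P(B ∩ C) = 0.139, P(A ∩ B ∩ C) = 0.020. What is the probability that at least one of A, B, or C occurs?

Using inclusion–exclusion:
P(A ∪ B ∪ C) = 0.413 + 0.471 + 0.467 − 0.109 − 0.159 − 0.139 + 0.020 = 0.964

0.964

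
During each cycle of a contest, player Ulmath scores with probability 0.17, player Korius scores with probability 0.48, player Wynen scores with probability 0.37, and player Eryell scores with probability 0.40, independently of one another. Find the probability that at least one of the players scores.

0.8368552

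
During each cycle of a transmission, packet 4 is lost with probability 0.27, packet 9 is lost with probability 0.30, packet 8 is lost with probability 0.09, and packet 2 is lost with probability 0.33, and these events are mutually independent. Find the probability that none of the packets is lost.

P(none) = (1 − 0.27) × (1 − 0.30) × (1 − 0.09) × (1 − 0.33) = 0.73 × 0.70 × 0.91 × 0.67 = 0.3115567

0.3115567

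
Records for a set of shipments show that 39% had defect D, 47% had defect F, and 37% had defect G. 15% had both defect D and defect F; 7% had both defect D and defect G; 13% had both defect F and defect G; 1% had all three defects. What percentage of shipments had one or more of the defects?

Apply inclusion-exclusion:
P(≥1) = 39 + 47 + 37 − 15 − 7 − 13 + 1 = 89%

89%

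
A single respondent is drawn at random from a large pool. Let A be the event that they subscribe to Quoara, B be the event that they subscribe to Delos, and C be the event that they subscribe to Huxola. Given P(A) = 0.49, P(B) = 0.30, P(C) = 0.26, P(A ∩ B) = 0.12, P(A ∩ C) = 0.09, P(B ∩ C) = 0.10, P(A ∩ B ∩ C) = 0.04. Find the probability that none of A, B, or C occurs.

By inclusion–exclusion:
P(A ∪ B ∪ C) = 0.49 + 0.30 + 0.26 − 0.12 − 0.09 − 0.10 + 0.04 = 0.78
P(none) = 1 − 0.78 = 0.22

0.22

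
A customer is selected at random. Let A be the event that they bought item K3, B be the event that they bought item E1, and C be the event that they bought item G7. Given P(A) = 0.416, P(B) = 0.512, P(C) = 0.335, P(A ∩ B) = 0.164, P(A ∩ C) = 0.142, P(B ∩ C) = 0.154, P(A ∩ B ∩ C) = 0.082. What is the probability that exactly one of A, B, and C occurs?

0.589

P(exactly one) = 0.416 + 0.512 + 0.335 − 2·0.164 − 2·0.142 − 2·0.154 + 3·0.082 = 0.589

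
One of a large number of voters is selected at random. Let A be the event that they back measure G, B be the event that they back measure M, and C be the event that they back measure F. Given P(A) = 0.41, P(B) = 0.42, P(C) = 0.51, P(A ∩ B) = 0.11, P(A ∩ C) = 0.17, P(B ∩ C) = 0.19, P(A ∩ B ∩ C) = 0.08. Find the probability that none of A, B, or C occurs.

By inclusion-exclusion,
P(A ∪ B ∪ C) = 0.41 + 0.42 + 0.51 − 0.11 − 0.17 − 0.19 + 0.08 = 0.95
P(none) = 1 − 0.95 = 0.05

0.05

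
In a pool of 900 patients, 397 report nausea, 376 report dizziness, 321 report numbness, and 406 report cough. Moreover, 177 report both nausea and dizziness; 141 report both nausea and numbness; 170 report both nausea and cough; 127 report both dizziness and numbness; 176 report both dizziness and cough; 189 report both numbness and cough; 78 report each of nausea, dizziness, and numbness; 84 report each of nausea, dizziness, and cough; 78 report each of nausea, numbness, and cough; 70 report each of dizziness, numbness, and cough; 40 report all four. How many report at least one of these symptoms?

790

Using inclusion–exclusion:
N(≥1) = 397 + 376 + 321 + 406 − 177 − 141 − 170 − 127 − 176 − 189 + 78 + 84 + 78 + 70 − 40 = 790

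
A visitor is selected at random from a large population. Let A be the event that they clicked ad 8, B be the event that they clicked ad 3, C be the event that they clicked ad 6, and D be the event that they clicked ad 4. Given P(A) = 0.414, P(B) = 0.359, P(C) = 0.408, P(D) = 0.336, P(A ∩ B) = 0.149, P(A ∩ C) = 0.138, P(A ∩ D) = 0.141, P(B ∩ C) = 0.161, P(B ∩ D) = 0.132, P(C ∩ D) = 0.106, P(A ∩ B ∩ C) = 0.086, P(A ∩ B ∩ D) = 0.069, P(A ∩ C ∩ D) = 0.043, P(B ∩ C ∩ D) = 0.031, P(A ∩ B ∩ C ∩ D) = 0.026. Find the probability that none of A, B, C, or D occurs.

P(A ∪ B ∪ C ∪ D) = 0.414 + 0.359 + 0.408 + 0.336 − 0.149 − 0.138 − 0.141 − 0.161 − 0.132 − 0.106 + 0.086 + 0.069 + 0.043 + 0.031 − 0.026 = 0.893
P(none) = 1 − 0.893 = 0.107

0.107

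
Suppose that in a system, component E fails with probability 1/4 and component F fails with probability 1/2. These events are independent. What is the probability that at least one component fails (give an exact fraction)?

Independence gives P(none) = ∏(1 − pᵢ).
P(none) = (1 − 1/4) × (1 − 1/2) = 3/4 × 1/2 = 3/8
P(at least one) = 1 − 3/8 = 5/8

5/8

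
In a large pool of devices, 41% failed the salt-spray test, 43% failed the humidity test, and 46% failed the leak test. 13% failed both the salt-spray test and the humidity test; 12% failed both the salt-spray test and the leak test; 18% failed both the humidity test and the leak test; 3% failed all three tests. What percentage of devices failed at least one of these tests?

90%

Using inclusion–exclusion:
P(at least one) = 41 + 43 + 46 − 13 − 12 − 18 + 3 = 90%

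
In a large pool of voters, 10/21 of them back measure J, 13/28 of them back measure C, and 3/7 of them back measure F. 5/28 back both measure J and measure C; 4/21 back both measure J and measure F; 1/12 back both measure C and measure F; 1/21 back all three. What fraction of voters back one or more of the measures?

P(at least one) = 10/21 + 13/28 + 3/7 − 5/28 − 4/21 − 1/12 + 1/21 = 27/28

27/28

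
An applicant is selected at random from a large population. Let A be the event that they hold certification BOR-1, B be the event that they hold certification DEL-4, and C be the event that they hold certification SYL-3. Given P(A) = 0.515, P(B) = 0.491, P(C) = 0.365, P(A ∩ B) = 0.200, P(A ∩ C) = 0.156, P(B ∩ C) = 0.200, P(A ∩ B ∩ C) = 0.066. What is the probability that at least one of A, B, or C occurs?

0.881

P(A ∪ B ∪ C) = 0.515 + 0.491 + 0.365 − 0.200 − 0.156 − 0.200 + 0.066 = 0.881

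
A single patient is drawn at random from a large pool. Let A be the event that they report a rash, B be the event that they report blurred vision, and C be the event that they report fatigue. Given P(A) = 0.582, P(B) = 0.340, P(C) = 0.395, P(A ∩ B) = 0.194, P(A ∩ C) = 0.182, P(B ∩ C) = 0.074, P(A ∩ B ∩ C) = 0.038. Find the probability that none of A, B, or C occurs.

By inclusion–exclusion:
P(A ∪ B ∪ C) = 0.582 + 0.340 + 0.395 − 0.194 − 0.182 − 0.074 + 0.038 = 0.905
P(none) = 1 − 0.905 = 0.095

0.095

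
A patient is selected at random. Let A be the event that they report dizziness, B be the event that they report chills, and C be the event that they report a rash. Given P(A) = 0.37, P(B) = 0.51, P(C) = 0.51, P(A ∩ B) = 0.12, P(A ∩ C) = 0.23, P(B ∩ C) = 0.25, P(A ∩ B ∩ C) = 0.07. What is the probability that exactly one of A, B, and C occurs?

P(exactly one) = 0.37 + 0.51 + 0.51 − 2·0.12 − 2·0.23 − 2·0.25 + 3·0.07 = 0.40

0.40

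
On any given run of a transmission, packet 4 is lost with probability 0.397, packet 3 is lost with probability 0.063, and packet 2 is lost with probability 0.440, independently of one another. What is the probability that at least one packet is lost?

Since the events are independent, P(none) is the product of the individual non-occurrence probabilities.
P(none) = (1 − 0.397) × (1 − 0.063) × (1 − 0.440) = 0.603 × 0.937 × 0.560 = 0.31640616
P(at least one) = 1 − 0.31640616 = 0.68359384

0.68359384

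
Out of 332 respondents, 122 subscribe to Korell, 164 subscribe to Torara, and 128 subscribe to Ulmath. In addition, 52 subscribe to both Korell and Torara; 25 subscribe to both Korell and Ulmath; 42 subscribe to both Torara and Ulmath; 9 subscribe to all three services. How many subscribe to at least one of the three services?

304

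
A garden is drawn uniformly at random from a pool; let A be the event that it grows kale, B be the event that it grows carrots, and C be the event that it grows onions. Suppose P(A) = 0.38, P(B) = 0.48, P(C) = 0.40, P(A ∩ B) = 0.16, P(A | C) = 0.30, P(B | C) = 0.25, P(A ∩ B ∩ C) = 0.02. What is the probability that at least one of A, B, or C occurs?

0.90

P(A ∩ C) = P(C)·P(A|C) = 0.40 × 0.30 = 0.12
P(B ∩ C) = P(C)·P(B|C) = 0.40 × 0.25 = 0.10
Apply inclusion-exclusion:
P(A ∪ B ∪ C) = 0.38 + 0.48 + 0.40 − 0.16 − 0.12 − 0.10 + 0.02 = 0.90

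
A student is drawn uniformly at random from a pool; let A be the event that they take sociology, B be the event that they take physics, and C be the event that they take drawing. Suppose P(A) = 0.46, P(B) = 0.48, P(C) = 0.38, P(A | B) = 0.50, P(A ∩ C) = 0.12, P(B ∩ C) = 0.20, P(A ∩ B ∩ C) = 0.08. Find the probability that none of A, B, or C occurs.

P(A ∩ B) = P(B)·P(A|B) = 0.48 × 0.50 = 0.24
By inclusion-exclusion,
P(A ∪ B ∪ C) = 0.46 + 0.48 + 0.38 − 0.24 − 0.12 − 0.20 + 0.08 = 0.84
P(none) = 1 − 0.84 = 0.16

0.16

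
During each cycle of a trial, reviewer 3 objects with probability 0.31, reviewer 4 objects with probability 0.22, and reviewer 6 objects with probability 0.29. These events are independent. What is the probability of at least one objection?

0.617878

P(none) = (1 − 0.31) × (1 − 0.22) × (1 − 0.29) = 0.69 × 0.78 × 0.71 = 0.382122
P(at least one) = 1 − 0.382122 = 0.617878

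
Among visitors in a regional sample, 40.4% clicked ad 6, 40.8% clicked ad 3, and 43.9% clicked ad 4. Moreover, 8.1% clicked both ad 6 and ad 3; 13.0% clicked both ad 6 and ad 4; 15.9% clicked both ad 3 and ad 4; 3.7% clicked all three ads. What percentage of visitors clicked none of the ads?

P(≥1) = 40.4 + 40.8 + 43.9 − 8.1 − 13.0 − 15.9 + 3.7 = 91.8%
P(none) = 100% − 91.8% = 8.2%

8.2%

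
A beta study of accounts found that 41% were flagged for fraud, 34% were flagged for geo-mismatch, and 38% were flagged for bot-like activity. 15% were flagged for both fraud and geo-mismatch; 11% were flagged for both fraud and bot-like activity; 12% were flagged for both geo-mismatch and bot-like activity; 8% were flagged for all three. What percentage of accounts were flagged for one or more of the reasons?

83%

P(union) = 41 + 34 + 38 − 15 − 11 − 12 + 8 = 83%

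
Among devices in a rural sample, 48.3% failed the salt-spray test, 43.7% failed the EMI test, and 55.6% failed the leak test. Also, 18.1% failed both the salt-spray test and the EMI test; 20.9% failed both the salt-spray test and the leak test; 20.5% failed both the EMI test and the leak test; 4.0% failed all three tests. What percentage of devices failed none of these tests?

P(≥1) = 48.3 + 43.7 + 55.6 − 18.1 − 20.9 − 20.5 + 4.0 = 92.1%
P(none) = 100% − 92.1% = 7.9%

7.9%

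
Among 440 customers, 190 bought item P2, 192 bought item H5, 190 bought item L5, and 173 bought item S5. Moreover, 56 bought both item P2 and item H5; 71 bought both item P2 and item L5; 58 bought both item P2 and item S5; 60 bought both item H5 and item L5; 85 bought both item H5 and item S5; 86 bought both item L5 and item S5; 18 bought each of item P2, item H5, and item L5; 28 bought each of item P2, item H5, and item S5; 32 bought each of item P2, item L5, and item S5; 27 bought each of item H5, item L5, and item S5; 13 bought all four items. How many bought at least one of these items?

421

By inclusion-exclusion,
|at least one| = 190 + 192 + 190 + 173 − 56 − 71 − 58 − 60 − 85 − 86 + 18 + 28 + 32 + 27 − 13 = 421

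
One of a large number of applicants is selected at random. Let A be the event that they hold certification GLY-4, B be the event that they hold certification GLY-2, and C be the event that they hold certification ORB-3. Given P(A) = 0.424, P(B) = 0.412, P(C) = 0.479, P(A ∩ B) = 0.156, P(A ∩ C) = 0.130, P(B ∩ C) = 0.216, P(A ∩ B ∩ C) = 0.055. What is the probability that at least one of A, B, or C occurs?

0.868

By inclusion-exclusion,
P(A ∪ B ∪ C) = 0.424 + 0.412 + 0.479 − 0.156 − 0.130 − 0.216 + 0.055 = 0.868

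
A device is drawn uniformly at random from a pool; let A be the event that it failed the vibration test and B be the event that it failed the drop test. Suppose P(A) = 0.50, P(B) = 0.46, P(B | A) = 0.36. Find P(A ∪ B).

P(A ∩ B) = P(A)·P(B|A) = 0.50 × 0.36 = 0.18
P(A ∪ B) = 0.50 + 0.46 − 0.18 = 0.78

0.78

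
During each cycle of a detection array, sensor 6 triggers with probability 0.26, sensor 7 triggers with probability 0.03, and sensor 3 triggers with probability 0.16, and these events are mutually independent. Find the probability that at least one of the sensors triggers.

Since the events are independent, P(none) is the product of the individual non-occurrence probabilities.
P(none) = (1 − 0.26) × (1 − 0.03) × (1 − 0.16) = 0.74 × 0.97 × 0.84 = 0.602952
P(at least one) = 1 − 0.602952 = 0.397048

0.397048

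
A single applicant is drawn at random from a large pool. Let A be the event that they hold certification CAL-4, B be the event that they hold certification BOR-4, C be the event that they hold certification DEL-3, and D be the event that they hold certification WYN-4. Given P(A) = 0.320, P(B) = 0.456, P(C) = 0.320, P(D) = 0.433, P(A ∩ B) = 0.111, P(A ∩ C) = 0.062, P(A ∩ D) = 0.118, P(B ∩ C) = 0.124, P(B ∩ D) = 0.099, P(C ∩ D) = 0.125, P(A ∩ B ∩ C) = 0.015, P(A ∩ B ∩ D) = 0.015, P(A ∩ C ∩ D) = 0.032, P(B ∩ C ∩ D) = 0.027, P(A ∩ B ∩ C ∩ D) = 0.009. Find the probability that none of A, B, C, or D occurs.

0.030

P(A ∪ B ∪ C ∪ D) = 0.320 + 0.456 + 0.320 + 0.433 − 0.111 − 0.062 − 0.118 − 0.124 − 0.099 − 0.125 + 0.015 + 0.015 + 0.032 + 0.027 − 0.009 = 0.970
P(none) = 1 − 0.970 = 0.030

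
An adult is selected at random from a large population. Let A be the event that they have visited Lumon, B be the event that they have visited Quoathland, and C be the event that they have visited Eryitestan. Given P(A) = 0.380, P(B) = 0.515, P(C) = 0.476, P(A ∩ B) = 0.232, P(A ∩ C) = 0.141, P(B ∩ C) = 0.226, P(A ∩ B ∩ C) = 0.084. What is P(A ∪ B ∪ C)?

P(A ∪ B ∪ C) = 0.380 + 0.515 + 0.476 − 0.232 − 0.141 − 0.226 + 0.084 = 0.856

0.856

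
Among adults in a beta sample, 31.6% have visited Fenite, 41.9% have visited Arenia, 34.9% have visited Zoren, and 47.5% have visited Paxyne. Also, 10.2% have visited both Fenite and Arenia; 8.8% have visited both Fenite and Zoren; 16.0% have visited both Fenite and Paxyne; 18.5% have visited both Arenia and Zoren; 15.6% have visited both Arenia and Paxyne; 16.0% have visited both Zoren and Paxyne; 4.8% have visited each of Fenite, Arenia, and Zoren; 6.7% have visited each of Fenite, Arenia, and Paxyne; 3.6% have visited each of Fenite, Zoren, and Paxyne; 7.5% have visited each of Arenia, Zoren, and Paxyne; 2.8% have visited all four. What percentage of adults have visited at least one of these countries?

Inclusion–exclusion gives
P(union) = 31.6 + 41.9 + 34.9 + 47.5 − 10.2 − 8.8 − 16.0 − 18.5 − 15.6 − 16.0 + 4.8 + 6.7 + 3.6 + 7.5 − 2.8 = 90.6%

90.6%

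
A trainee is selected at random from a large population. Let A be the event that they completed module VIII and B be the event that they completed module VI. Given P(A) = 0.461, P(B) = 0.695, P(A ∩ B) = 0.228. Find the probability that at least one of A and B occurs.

0.928

Inclusion–exclusion gives
P(A ∪ B) = 0.461 + 0.695 − 0.228 = 0.928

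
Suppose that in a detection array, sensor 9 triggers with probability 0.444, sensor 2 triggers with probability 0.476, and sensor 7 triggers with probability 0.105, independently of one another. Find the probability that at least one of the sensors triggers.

0.73924712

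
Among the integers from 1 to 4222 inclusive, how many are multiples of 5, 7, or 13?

1550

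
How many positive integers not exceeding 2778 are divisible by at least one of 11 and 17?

401

Apply inclusion-exclusion:
252 + 163 − 14 = 401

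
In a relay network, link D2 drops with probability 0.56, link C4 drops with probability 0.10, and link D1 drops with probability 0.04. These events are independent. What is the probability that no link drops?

0.38016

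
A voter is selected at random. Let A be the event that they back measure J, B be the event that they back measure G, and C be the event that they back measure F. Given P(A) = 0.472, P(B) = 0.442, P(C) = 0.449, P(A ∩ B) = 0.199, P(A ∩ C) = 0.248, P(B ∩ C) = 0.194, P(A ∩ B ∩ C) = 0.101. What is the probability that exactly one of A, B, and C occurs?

P(exactly one) = 0.472 + 0.442 + 0.449 − 2·0.199 − 2·0.248 − 2·0.194 + 3·0.101 = 0.384

0.384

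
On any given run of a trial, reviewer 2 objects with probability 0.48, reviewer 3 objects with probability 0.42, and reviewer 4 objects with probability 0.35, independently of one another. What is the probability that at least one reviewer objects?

0.80396

P(none) = (1 − 0.48) × (1 − 0.42) × (1 − 0.35) = 0.52 × 0.58 × 0.65 = 0.19604
P(at least one) = 1 − 0.19604 = 0.80396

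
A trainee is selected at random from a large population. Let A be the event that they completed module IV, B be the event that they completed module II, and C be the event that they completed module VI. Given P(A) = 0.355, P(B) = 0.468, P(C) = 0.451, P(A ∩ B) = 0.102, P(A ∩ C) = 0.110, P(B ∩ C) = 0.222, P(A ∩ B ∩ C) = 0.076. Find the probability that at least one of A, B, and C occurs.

By inclusion-exclusion,
P(A ∪ B ∪ C) = 0.355 + 0.468 + 0.451 − 0.102 − 0.110 − 0.222 + 0.076 = 0.916

0.916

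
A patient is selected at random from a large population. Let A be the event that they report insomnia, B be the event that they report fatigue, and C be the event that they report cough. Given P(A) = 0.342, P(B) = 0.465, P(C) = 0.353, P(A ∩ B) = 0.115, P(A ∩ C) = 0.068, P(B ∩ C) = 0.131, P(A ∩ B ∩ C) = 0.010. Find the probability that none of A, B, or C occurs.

0.144

By inclusion-exclusion,
P(A ∪ B ∪ C) = 0.342 + 0.465 + 0.353 − 0.115 − 0.068 − 0.131 + 0.010 = 0.856
P(none) = 1 − 0.856 = 0.144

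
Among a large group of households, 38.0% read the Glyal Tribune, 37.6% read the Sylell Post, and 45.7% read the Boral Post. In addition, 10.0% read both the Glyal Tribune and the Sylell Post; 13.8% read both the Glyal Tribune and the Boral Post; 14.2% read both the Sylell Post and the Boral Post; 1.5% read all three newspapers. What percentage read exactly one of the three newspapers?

49.8%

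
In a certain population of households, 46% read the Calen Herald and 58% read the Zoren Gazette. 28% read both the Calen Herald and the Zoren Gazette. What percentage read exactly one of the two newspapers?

P(exactly one) = 46 + 58 − 2·28 = 48%

48%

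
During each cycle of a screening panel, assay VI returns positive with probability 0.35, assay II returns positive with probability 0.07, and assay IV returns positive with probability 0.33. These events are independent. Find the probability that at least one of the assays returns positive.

0.594985

P(none) = (1 − 0.35) × (1 − 0.07) × (1 − 0.33) = 0.65 × 0.93 × 0.67 = 0.405015
P(at least one) = 1 − 0.405015 = 0.594985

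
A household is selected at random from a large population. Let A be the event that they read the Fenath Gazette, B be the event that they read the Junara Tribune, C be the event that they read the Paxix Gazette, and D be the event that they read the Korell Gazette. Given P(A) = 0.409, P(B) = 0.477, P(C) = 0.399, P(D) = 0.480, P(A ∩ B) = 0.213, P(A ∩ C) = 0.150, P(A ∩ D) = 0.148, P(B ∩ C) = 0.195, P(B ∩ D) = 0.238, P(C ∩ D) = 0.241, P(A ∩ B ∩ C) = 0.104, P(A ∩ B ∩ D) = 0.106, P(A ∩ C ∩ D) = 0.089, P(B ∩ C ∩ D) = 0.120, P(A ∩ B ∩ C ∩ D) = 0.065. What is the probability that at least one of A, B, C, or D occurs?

0.934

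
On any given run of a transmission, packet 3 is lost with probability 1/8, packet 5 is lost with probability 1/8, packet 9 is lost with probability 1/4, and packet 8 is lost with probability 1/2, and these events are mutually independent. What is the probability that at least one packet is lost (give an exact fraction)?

365/512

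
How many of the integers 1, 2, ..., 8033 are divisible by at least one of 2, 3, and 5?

5890

⌊8033/2⌋ + ⌊8033/3⌋ + ⌊8033/5⌋ − ⌊8033/6⌋ − ⌊8033/10⌋ − ⌊8033/15⌋ + ⌊8033/30⌋ = 4016 + 2677 + 1606 − 1338 − 803 − 535 + 267 = 5890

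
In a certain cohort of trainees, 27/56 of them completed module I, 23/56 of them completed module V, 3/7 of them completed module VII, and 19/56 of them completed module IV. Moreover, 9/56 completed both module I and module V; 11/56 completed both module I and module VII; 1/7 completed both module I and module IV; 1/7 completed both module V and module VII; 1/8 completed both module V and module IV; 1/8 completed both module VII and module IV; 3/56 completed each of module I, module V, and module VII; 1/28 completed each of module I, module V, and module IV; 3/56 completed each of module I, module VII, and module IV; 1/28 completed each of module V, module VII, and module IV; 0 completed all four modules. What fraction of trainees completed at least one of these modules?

53/56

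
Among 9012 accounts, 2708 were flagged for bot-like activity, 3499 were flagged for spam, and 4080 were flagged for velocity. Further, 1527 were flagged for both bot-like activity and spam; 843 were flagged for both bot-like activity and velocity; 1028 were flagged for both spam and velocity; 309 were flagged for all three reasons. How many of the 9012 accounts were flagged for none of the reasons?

1814

|union| = 2708 + 3499 + 4080 − 1527 − 843 − 1028 + 309 = 7198
None: 9012 − 7198 = 1814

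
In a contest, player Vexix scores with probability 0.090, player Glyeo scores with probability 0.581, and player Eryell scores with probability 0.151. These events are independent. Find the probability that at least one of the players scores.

0.67628479

Independence gives P(none) = ∏(1 − pᵢ).
P(none) = (1 − 0.090) × (1 − 0.581) × (1 − 0.151) = 0.910 × 0.419 × 0.849 = 0.32371521
P(at least one) = 1 − 0.32371521 = 0.67628479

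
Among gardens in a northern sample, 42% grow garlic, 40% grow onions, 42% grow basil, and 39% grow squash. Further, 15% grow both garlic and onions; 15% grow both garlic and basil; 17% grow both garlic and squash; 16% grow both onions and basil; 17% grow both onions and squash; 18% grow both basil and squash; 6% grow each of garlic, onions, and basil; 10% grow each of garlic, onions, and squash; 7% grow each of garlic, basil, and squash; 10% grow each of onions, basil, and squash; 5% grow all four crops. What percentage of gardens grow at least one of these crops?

Inclusion–exclusion gives
P(at least one) = 42 + 40 + 42 + 39 − 15 − 15 − 17 − 16 − 17 − 18 + 6 + 10 + 7 + 10 − 5 = 93%

93%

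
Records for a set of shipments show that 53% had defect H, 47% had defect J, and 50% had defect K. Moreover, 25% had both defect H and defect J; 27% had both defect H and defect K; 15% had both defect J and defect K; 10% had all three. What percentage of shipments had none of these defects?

7%

P(union) = 53 + 47 + 50 − 25 − 27 − 15 + 10 = 93%
P(none) = 100% − 93% = 7%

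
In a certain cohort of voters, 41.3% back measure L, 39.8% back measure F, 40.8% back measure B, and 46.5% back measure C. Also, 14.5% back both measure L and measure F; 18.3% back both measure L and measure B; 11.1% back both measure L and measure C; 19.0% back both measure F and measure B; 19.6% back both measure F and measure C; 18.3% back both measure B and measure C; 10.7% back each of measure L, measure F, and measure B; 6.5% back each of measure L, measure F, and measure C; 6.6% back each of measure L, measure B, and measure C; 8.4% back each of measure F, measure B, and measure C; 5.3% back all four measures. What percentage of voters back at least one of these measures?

94.5%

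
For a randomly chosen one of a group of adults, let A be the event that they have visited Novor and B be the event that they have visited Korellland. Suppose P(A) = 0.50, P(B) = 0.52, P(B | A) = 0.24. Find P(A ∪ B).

P(A ∩ B) = P(A)·P(B|A) = 0.50 × 0.24 = 0.12
P(A ∪ B) = 0.50 + 0.52 − 0.12 = 0.90

0.90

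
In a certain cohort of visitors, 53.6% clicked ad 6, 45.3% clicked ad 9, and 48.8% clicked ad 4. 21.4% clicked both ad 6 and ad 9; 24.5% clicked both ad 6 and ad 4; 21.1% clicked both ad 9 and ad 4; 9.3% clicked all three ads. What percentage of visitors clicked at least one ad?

90.0%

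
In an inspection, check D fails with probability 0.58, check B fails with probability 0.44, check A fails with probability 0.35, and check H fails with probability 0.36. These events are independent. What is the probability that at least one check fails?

0.9021568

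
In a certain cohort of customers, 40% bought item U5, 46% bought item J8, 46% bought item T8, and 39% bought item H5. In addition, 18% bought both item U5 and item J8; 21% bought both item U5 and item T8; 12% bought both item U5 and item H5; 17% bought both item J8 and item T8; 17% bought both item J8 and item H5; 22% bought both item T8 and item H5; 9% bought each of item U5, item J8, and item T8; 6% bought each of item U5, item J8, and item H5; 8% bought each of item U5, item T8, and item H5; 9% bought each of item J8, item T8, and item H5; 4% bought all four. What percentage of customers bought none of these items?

By inclusion–exclusion:
P(at least one) = 40 + 46 + 46 + 39 − 18 − 21 − 12 − 17 − 17 − 22 + 9 + 6 + 8 + 9 − 4 = 92%
P(none) = 100% − 92% = 8%

8%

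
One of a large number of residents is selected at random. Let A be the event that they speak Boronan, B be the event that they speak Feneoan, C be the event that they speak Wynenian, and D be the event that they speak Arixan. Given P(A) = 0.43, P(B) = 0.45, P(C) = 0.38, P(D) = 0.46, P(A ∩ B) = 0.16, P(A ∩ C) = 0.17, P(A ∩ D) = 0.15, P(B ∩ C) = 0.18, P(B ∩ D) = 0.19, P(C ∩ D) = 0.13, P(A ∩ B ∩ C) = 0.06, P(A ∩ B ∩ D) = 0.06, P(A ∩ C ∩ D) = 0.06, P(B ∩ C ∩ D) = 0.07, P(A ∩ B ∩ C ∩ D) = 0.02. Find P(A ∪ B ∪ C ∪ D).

0.97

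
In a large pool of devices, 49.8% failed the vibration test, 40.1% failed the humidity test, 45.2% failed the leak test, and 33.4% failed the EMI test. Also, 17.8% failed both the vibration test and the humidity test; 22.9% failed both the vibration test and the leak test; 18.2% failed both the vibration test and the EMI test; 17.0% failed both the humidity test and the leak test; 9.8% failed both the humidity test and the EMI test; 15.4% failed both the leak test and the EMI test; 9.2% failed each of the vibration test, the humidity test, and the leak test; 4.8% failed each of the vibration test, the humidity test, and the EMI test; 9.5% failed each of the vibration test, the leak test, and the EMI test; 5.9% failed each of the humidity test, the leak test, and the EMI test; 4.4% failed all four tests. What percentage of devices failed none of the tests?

P(at least one) = 49.8 + 40.1 + 45.2 + 33.4 − 17.8 − 22.9 − 18.2 − 17.0 − 9.8 − 15.4 + 9.2 + 4.8 + 9.5 + 5.9 − 4.4 = 92.4%
P(none) = 100% − 92.4% = 7.6%

7.6%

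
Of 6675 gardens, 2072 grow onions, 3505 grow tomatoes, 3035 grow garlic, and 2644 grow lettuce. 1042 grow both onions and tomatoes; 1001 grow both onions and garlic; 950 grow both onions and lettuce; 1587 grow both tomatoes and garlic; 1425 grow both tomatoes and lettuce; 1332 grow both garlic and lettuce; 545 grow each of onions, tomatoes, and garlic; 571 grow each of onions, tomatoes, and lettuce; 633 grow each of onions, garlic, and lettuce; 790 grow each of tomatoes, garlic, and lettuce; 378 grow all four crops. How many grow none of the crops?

|union| = 2072 + 3505 + 3035 + 2644 − 1042 − 1001 − 950 − 1587 − 1425 − 1332 + 545 + 571 + 633 + 790 − 378 = 6080
None: 6675 − 6080 = 595

595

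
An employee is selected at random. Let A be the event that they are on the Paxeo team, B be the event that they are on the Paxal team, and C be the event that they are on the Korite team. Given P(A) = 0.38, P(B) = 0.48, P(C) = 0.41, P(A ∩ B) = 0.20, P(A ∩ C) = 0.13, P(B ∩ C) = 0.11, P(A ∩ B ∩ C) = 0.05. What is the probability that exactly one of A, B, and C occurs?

0.54

Using the inclusion–exclusion count for exactly one event:
P(exactly one) = 0.38 + 0.48 + 0.41 − 2·0.20 − 2·0.13 − 2·0.11 + 3·0.05 = 0.54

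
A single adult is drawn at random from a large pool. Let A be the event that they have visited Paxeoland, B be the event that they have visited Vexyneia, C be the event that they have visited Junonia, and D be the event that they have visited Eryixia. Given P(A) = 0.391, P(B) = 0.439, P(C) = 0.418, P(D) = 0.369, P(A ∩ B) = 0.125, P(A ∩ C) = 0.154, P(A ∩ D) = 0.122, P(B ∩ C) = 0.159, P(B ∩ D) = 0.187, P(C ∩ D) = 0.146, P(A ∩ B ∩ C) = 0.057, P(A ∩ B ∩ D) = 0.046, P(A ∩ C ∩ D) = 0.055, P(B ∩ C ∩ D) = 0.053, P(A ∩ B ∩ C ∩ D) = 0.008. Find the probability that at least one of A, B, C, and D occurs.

0.927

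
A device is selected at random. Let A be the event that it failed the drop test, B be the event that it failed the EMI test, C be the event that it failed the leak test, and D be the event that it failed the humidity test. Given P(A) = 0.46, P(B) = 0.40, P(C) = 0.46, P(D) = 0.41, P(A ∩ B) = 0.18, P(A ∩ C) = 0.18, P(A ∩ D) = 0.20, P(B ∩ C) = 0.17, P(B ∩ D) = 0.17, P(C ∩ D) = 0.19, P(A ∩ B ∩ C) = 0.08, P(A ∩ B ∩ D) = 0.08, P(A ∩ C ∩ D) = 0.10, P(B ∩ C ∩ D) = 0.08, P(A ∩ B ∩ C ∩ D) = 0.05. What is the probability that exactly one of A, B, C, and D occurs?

0.37

Using the inclusion–exclusion count for exactly one event:
P(exactly one) = 0.46 + 0.40 + 0.46 + 0.41 − 2·0.18 − 2·0.18 − 2·0.20 − 2·0.17 − 2·0.17 − 2·0.19 + 3·0.08 + 3·0.08 + 3·0.10 + 3·0.08 − 4·0.05 = 0.37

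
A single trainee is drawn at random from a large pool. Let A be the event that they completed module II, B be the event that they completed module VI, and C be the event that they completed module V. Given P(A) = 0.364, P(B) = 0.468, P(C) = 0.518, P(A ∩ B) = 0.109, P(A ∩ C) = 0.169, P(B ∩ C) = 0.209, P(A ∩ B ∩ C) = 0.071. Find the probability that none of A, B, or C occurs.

0.066

P(A ∪ B ∪ C) = 0.364 + 0.468 + 0.518 − 0.109 − 0.169 − 0.209 + 0.071 = 0.934
P(none) = 1 − 0.934 = 0.066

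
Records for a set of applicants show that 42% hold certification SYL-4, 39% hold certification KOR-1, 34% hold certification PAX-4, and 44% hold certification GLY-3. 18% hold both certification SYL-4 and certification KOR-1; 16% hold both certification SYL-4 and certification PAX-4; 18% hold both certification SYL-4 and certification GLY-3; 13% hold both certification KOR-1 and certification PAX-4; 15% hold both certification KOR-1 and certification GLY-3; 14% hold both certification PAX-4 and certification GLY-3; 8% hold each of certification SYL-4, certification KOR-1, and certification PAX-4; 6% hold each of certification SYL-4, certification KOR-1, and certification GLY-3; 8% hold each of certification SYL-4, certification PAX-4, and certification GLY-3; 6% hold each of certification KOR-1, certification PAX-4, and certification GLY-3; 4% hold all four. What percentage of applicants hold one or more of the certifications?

89%

Using inclusion–exclusion:
P(≥1) = 42 + 39 + 34 + 44 − 18 − 16 − 18 − 13 − 15 − 14 + 8 + 6 + 8 + 6 − 4 = 89%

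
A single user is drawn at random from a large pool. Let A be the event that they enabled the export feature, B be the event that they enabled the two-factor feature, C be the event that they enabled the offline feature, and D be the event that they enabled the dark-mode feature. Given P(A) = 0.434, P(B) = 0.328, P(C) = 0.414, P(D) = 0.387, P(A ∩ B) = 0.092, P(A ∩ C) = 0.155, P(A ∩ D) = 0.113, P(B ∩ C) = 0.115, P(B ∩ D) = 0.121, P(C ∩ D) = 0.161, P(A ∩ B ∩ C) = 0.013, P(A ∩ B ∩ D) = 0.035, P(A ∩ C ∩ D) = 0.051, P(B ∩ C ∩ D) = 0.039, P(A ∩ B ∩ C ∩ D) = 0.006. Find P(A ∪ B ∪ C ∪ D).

0.938

Inclusion–exclusion gives
P(A ∪ B ∪ C ∪ D) = 0.434 + 0.328 + 0.414 + 0.387 − 0.092 − 0.155 − 0.113 − 0.115 − 0.121 − 0.161 + 0.013 + 0.035 + 0.051 + 0.039 − 0.006 = 0.938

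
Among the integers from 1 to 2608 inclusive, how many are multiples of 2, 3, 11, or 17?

Apply inclusion-exclusion:
floor(2608/2) + floor(2608/3) + floor(2608/11) + floor(2608/17) − floor(2608/6) − floor(2608/22) − floor(2608/34) − floor(2608/33) − floor(2608/51) − floor(2608/187) + floor(2608/66) + floor(2608/102) + floor(2608/374) + floor(2608/561) − floor(2608/1122) = 1304 + 869 + 237 + 153 − 434 − 118 − 76 − 79 − 51 − 13 + 39 + 25 + 6 + 4 − 2 = 1864

1864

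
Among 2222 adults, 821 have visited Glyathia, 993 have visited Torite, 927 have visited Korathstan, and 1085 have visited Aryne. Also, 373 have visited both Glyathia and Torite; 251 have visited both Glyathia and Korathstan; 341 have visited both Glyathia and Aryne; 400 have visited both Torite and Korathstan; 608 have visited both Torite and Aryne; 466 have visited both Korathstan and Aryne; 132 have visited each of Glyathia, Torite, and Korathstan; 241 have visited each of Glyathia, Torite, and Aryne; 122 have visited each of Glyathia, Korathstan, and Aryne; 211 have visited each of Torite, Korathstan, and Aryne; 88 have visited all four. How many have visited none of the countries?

By inclusion–exclusion:
|union| = 821 + 993 + 927 + 1085 − 373 − 251 − 341 − 400 − 608 − 466 + 132 + 241 + 122 + 211 − 88 = 2005
None: 2222 − 2005 = 217

217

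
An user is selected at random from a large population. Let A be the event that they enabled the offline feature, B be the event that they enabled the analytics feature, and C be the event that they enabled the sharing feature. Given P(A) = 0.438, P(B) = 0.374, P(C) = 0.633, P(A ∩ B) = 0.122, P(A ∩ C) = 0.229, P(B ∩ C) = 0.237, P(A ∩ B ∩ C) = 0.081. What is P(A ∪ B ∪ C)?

Apply inclusion-exclusion:
P(A ∪ B ∪ C) = 0.438 + 0.374 + 0.633 − 0.122 − 0.229 − 0.237 + 0.081 = 0.938

0.938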